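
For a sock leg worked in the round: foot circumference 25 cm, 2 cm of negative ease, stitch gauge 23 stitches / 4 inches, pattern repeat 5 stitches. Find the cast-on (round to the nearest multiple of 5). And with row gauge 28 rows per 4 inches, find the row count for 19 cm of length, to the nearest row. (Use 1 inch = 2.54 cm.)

Finished = 25 − 2 = 23 cm.
23 cm × 1/2.54 = 9.06 inches.
23/4 = 5.75 sts per in; 9.06 × 5.75 = 52.07 sts.
Nearest multiple of 5 → 50.
19 cm = 7.48 inches; × 7 = 52.36 → 52 rows.

Cast on 50 stitches; work 52 rows.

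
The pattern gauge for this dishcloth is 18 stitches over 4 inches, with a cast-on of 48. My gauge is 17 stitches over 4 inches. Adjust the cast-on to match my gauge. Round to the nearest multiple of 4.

Scale factor = 17 / 18 = 0.944.
48 × 17 / 18 = 45.33 sts.
→ 44 sts.

Cast on 44 stitches.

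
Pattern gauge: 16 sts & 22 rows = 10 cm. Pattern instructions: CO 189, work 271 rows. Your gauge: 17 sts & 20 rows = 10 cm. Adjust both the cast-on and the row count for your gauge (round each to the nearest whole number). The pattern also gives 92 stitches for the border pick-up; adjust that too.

Cast on 201 stitches; work 246 rows; border pick-up 98 stitches.

Stitches: 189 × 17/16 = 200.81 → 201.
Rows: 271 × 20/22 = 246.36 → 246.
border pick-up: 92 × 17/16 = 97.75 → 98.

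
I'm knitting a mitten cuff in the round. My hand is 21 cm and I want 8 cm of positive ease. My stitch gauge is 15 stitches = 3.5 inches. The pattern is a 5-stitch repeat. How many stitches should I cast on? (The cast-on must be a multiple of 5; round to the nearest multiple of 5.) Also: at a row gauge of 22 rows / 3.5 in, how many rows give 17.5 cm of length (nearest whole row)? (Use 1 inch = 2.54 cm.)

Cast on 50 stitches; work 43 rows.

Finished = 21 + 8 = 29 cm.
29 cm × 1/2.54 = 11.42 inches.
15/3.5 = 4.286 sts per in; 11.42 × 4.286 = 48.93 sts.
Nearest multiple of 5 → 50.
17.5 cm = 6.89 inches; × 6.286 = 43.31 → 43 rows.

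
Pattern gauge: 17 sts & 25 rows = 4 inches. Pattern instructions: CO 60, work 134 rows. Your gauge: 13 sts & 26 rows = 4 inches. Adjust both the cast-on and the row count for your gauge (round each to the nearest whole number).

Cast on 46 stitches; work 139 rows.

Stitches: 60 × 13/17 = 45.88 → 46.
Rows: 134 × 26/25 = 139.36 → 139.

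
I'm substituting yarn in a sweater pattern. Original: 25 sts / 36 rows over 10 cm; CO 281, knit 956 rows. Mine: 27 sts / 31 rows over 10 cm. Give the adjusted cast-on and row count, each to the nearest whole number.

Stitches: 281 × 27/25 = 303.48 → 303.
Rows: 956 × 31/36 = 823.22 → 823.

Cast on 303 stitches; work 823 rows.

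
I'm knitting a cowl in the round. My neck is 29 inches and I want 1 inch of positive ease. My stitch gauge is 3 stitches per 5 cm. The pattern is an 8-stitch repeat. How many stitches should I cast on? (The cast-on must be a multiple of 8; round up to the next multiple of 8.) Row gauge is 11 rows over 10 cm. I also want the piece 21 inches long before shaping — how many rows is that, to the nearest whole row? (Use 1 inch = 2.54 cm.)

Finished = 29 + 1 = 30 inches.
30 inches × 2.54 = 76.20 cm.
3/5 = 0.6 sts per cm; 76.20 × 0.6 = 45.72 sts.
Next multiple of 8 → 48.
21 inches = 53.34 cm; × 1.1 = 58.67 → 59 rows.

Cast on 48 stitches; work 59 rows.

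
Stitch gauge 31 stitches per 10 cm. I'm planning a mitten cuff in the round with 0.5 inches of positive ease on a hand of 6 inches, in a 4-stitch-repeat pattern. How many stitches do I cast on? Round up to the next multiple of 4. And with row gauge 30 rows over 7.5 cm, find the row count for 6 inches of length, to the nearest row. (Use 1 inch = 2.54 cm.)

Cast on 52 stitches; work 61 rows.

Finished = 6 + 0.5 = 6.5 inches.
6.5 inches × 2.54 = 16.51 cm.
31/10 = 3.1 sts per cm; 16.51 × 3.1 = 51.18 sts.
Next multiple of 4 → 52.
6 inches = 15.24 cm; × 4 = 60.96 → 61 rows.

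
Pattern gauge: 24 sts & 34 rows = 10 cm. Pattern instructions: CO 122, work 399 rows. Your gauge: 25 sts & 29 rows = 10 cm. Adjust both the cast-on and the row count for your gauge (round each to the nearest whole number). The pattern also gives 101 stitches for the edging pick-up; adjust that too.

Cast on 127 stitches; work 340 rows; edging pick-up 105 stitches.

Stitches: 122 × 25/24 = 127.08 → 127.
Rows: 399 × 29/34 = 340.32 → 340.
edging pick-up: 101 × 25/24 = 105.21 → 105.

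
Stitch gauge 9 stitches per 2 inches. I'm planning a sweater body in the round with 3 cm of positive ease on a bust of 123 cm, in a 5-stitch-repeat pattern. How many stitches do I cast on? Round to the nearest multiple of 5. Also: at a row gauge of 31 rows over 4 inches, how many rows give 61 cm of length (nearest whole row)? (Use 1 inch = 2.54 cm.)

Finished = 123 + 3 = 126 cm.
126 cm × 1/2.54 = 49.61 inches.
9/2 = 4.5 sts per in; 49.61 × 4.5 = 223.23 sts.
Nearest multiple of 5 → 225.
61 cm = 24.02 inches; × 7.75 = 186.12 → 186 rows.

Cast on 225 stitches; work 186 rows.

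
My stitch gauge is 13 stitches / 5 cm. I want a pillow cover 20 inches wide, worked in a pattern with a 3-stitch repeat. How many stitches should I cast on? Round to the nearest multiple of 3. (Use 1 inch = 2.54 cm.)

20 in = 20 × 2.54 = 50.80 cm.
13 / 5 = 2.6 sts/cm.
50.80 × 2.6 = 132.08 sts.
→ 132.

CO 132 sts.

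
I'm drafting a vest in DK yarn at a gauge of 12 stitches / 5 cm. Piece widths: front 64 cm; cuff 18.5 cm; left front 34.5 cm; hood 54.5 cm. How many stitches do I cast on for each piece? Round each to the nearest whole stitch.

Rate = 12/5 = 2.4 sts per cm.
front: 64 × 2.4 = 153.60 → 154.
cuff: 18.5 × 2.4 = 44.40 → 44.
left front: 34.5 × 2.4 = 82.80 → 83.
hood: 54.5 × 2.4 = 130.80 → 131.

front 154; cuff 44; left front 83; hood 131.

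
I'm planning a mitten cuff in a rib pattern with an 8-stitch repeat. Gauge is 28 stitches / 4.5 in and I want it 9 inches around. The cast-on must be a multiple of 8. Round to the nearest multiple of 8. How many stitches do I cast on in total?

Cast on 56 stitches.

28 / 4.5 = 6.222 sts per inch.
9 × 6.222 = 56.00 sts.
Nearest multiple of 8: 56.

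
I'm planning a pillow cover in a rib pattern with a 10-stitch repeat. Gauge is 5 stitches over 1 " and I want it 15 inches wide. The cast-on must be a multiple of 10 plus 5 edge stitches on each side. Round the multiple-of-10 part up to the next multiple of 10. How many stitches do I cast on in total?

Cast on 80 stitches.

5 / 1 = 5 sts per inch.
15 × 5 = 75.00 sts.
Less 10 edge sts → 65.00 for the repeat.
Next multiple of 10: 70.
Add back 10 edge sts → 80.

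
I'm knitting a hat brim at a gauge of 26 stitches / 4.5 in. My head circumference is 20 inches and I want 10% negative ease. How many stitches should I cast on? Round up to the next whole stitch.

Cast on 104 stitches.

Finished = 20 × 0.90 = 18.00 in.
26 / 4.5 = 5.778 sts per inch.
18.00 × 5.778 = 104.00 sts.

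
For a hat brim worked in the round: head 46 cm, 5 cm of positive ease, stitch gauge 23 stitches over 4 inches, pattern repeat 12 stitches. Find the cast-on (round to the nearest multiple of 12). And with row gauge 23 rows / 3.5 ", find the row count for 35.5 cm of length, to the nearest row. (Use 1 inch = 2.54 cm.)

Cast on 120 stitches; work 92 rows.

Finished = 46 + 5 = 51 cm.
51 cm × 1/2.54 = 20.08 inches.
23/4 = 5.75 sts per in; 20.08 × 5.75 = 115.45 sts.
Nearest multiple of 12 → 120.
35.5 cm = 13.98 inches; × 6.571 = 91.84 → 92 rows.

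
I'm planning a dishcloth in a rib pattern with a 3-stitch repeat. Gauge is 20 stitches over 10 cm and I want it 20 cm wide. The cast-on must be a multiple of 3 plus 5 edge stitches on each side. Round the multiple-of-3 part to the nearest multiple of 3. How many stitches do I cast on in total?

Cast on 40 stitches.

20 / 10 = 2 sts per cm.
20 × 2 = 40.00 sts.
Less 10 edge sts → 30.00 for the repeat.
Nearest multiple of 3: 30.
Add back 10 edge sts → 40.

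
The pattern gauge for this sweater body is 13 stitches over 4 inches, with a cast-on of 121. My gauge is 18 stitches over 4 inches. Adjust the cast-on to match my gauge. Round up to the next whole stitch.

Scale factor = 18 / 13 = 1.385.
121 × 18 / 13 = 167.54 sts.
→ 168 sts.

Cast on 168 stitches.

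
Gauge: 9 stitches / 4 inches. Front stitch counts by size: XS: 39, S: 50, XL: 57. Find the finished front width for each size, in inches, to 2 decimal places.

XS 17.33 inches; S 22.22 inches; XL 25.33 inches.

9/4 = 2.25 sts per in.
XS: 39 / 2.25 = 17.333 → 17.33 in.
S: 50 / 2.25 = 22.222 → 22.22 in.
XL: 57 / 2.25 = 25.333 → 25.33 in.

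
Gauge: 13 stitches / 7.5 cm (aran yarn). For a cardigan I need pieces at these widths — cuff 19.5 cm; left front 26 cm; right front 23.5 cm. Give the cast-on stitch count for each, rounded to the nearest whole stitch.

cuff 34; left front 45; right front 41.

Rate = 13/7.5 = 1.733 sts per cm.
cuff: 19.5 × 1.733 = 33.80 → 34.
left front: 26 × 1.733 = 45.07 → 45.
right front: 23.5 × 1.733 = 40.73 → 41.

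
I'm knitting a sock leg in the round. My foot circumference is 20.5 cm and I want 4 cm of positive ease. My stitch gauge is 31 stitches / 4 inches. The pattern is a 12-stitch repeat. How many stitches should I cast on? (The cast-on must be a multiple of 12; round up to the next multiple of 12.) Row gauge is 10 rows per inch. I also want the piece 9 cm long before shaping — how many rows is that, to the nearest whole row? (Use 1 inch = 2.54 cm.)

Finished = 20.5 + 4 = 24.5 cm.
24.5 cm × 1/2.54 = 9.65 inches.
31/4 = 7.75 sts per in; 9.65 × 7.75 = 74.75 sts.
Next multiple of 12 → 84.
9 cm = 3.54 inches; × 10 = 35.43 → 35 rows.

Cast on 84 stitches; work 35 rows.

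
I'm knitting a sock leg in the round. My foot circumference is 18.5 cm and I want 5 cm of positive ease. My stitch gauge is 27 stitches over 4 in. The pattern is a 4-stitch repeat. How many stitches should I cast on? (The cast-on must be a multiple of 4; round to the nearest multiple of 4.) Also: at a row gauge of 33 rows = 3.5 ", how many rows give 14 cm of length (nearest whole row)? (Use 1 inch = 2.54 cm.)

Finished = 18.5 + 5 = 23.5 cm.
23.5 cm × 1/2.54 = 9.25 inches.
27/4 = 6.75 sts per in; 9.25 × 6.75 = 62.45 sts.
Nearest multiple of 4 → 64.
14 cm = 5.51 inches; × 9.429 = 51.97 → 52 rows.

Cast on 64 stitches; work 52 rows.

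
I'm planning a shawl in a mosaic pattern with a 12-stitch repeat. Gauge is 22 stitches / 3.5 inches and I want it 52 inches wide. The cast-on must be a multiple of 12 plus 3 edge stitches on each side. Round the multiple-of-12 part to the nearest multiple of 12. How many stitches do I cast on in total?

CO 330 sts.

22 / 3.5 = 6.286 sts per inch.
52 × 6.286 = 326.86 sts.
Less 6 edge sts → 320.86 for the repeat.
Nearest multiple of 12: 324.
Add back 6 edge sts → 330.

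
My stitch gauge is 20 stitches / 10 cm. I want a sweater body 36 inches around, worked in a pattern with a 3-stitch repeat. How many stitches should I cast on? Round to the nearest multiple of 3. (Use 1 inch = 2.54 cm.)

36 in = 36 × 2.54 = 91.44 cm.
20 / 10 = 2 sts/cm.
91.44 × 2 = 182.88 sts.
→ 183.

Cast on 183 stitches.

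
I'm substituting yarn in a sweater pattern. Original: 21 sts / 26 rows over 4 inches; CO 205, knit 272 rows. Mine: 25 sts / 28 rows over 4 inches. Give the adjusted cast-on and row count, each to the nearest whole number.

Stitches: 205 × 25/21 = 244.05 → 244.
Rows: 272 × 28/26 = 292.92 → 293.

Cast on 244 stitches; work 293 rows.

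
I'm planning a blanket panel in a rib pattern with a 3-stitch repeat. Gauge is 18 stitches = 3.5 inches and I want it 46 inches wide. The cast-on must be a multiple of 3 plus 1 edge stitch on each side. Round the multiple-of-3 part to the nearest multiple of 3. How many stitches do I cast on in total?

Cast on 236 stitches.

18 / 3.5 = 5.143 sts per inch.
46 × 5.143 = 236.57 sts.
Less 2 edge sts → 234.57 for the repeat.
Nearest multiple of 3: 234.
Add back 2 edge sts → 236.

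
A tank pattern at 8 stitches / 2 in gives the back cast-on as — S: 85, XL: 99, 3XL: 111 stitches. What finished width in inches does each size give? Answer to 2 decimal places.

8/2 = 4 sts per in.
S: 85 / 4 = 21.250 → 21.25 in.
XL: 99 / 4 = 24.750 → 24.75 in.
3XL: 111 / 4 = 27.750 → 27.75 in.

S 21.25 inches; XL 24.75 inches; 3XL 27.75 inches.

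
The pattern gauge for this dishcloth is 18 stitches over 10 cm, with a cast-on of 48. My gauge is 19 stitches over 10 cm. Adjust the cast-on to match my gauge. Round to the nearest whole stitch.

Cast on 51 stitches.

Scale factor = 19 / 18 = 1.056.
48 × 19 / 18 = 50.67 sts.
→ 51 sts.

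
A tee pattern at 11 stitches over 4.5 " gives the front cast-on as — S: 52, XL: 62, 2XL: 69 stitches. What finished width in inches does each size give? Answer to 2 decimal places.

S 21.27 inches; XL 25.36 inches; 2XL 28.23 inches.

11/4.5 = 2.444 sts per in.
S: 52 / 2.444 = 21.273 → 21.27 in.
XL: 62 / 2.444 = 25.364 → 25.36 in.
2XL: 69 / 2.444 = 28.227 → 28.23 in.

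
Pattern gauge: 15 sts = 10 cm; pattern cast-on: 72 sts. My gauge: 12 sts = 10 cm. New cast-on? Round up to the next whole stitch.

CO 58 sts.

Scale factor = 12 / 15 = 0.800.
72 × 12 / 15 = 57.60 sts.
→ 58 sts.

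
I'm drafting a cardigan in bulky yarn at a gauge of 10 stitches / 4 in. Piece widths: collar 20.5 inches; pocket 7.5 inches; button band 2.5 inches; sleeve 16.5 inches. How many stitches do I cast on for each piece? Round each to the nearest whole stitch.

collar 51; pocket 19; button band 6; sleeve 41.

Rate = 10/4 = 2.5 sts per in.
collar: 20.5 × 2.5 = 51.25 → 51.
pocket: 7.5 × 2.5 = 18.75 → 19.
button band: 2.5 × 2.5 = 6.25 → 6.
sleeve: 16.5 × 2.5 = 41.25 → 41.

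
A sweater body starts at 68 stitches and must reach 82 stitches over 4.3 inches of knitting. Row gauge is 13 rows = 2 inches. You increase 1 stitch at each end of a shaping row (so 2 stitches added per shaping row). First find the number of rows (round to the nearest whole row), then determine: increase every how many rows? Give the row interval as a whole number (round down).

Increase every 4th row.

Rows = 4.3 × 6.5 = 27.9 → 28 rows.
Stitches to add: 14 → 7 shaping rows (at 2 st each).
28 / 7 = 4.00 → every 4 rows.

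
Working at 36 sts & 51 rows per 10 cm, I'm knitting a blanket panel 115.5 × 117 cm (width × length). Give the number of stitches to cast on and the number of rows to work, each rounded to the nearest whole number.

Cast on 416 stitches and work 597 rows.

Stitch gauge = 36/10 = 3.6 sts/cm; 115.5 × 3.6 = 415.80 → 416 sts.
Row gauge = 51/10 = 5.1 rows/cm; 117 × 5.1 = 596.70 → 597 rows.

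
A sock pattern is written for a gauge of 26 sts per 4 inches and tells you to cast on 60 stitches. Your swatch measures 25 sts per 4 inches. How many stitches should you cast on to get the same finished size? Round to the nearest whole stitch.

Scale factor = 25 / 26 = 0.962.
60 × 25 / 26 = 57.69 sts.
→ 58 sts.

CO 58 sts.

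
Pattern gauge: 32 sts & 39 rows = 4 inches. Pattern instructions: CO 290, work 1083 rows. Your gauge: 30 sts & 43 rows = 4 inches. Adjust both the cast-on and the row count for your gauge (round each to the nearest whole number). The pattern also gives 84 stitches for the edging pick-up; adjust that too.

Stitches: 290 × 30/32 = 271.88 → 272.
Rows: 1083 × 43/39 = 1194.08 → 1194.
edging pick-up: 84 × 30/32 = 78.75 → 79.

Cast on 272 stitches; work 1194 rows; edging pick-up 79 stitches.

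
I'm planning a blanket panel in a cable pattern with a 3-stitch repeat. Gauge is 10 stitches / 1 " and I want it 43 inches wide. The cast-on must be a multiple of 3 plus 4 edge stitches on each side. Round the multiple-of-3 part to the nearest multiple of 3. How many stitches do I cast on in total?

Cast on 431 stitches.

10 / 1 = 10 sts per inch.
43 × 10 = 430.00 sts.
Less 8 edge sts → 422.00 for the repeat.
Nearest multiple of 3: 423.
Add back 8 edge sts → 431.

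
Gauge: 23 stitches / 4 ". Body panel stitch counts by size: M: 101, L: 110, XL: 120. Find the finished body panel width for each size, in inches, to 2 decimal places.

23/4 = 5.75 sts per in.
M: 101 / 5.75 = 17.565 → 17.57 in.
L: 110 / 5.75 = 19.130 → 19.13 in.
XL: 120 / 5.75 = 20.870 → 20.87 in.

M 17.57 inches; L 19.13 inches; XL 20.87 inches.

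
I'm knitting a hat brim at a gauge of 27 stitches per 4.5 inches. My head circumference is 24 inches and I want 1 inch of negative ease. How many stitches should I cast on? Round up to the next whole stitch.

Finished = 24 − 1 = 23 in.
27 / 4.5 = 6 sts per inch.
23.00 × 6 = 138.00 sts.

Cast on 138 stitches.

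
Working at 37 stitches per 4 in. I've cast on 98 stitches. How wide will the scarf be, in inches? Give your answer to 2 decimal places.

10.59 inches.

37 stitches / 4 inch = 9.25 stitches per inch.
98 / 9.25 = 10.595 inches.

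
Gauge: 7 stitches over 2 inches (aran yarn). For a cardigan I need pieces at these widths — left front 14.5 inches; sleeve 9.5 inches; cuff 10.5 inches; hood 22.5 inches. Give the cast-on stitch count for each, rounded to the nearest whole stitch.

left front 51; sleeve 33; cuff 37; hood 79.

Rate = 7/2 = 3.5 sts per in.
left front: 14.5 × 3.5 = 50.75 → 51.
sleeve: 9.5 × 3.5 = 33.25 → 33.
cuff: 10.5 × 3.5 = 36.75 → 37.
hood: 22.5 × 3.5 = 78.75 → 79.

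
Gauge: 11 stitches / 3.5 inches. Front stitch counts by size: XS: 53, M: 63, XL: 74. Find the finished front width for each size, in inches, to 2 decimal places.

11/3.5 = 3.143 sts per in.
XS: 53 / 3.143 = 16.864 → 16.86 in.
M: 63 / 3.143 = 20.045 → 20.05 in.
XL: 74 / 3.143 = 23.545 → 23.55 in.

XS 16.86 inches; M 20.05 inches; XL 23.55 inches.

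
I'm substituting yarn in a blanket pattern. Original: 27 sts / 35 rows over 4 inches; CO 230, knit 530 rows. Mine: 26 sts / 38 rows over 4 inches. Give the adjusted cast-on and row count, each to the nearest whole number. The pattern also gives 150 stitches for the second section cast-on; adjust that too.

Stitches: 230 × 26/27 = 221.48 → 221.
Rows: 530 × 38/35 = 575.43 → 575.
second section cast-on: 150 × 26/27 = 144.44 → 144.

Cast on 221 stitches; work 575 rows; second section cast-on 144 stitches.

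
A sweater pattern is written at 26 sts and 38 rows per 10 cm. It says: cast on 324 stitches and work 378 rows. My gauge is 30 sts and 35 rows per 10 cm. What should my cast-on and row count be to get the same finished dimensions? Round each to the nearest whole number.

Cast on 374 stitches; work 348 rows.

Stitches: 324 × 30/26 = 373.85 → 374.
Rows: 378 × 35/38 = 348.16 → 348.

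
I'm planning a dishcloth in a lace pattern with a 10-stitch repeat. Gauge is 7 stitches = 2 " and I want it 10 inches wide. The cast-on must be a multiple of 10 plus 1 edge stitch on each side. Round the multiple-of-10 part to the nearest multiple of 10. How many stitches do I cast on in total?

Cast on 32 stitches.

7 / 2 = 3.5 sts per inch.
10 × 3.5 = 35.00 sts.
Less 2 edge sts → 33.00 for the repeat.
Nearest multiple of 10: 30.
Add back 2 edge sts → 32.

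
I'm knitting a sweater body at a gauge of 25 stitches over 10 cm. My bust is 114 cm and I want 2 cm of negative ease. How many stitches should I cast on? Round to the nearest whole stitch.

Cast on 280 stitches.

Finished = 114 − 2 = 112 cm.
25 / 10 = 2.5 sts per cm.
112.00 × 2.5 = 280.00 sts.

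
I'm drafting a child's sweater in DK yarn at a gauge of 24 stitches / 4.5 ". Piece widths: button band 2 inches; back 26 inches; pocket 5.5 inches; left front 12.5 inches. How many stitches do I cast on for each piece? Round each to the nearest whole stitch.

button band 11; back 139; pocket 29; left front 67.

Rate = 24/4.5 = 5.333 sts per in.
button band: 2 × 5.333 = 10.67 → 11.
back: 26 × 5.333 = 138.67 → 139.
pocket: 5.5 × 5.333 = 29.33 → 29.
left front: 12.5 × 5.333 = 66.67 → 67.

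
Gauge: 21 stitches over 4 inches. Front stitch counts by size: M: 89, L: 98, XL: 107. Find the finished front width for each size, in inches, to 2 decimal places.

M 16.95 inches; L 18.67 inches; XL 20.38 inches.

21/4 = 5.25 sts per in.
M: 89 / 5.25 = 16.952 → 16.95 in.
L: 98 / 5.25 = 18.667 → 18.67 in.
XL: 107 / 5.25 = 20.381 → 20.38 in.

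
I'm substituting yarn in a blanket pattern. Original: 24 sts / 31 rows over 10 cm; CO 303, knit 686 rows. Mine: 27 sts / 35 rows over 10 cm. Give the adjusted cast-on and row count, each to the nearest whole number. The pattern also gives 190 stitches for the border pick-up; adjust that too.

Stitches: 303 × 27/24 = 340.88 → 341.
Rows: 686 × 35/31 = 774.52 → 775.
border pick-up: 190 × 27/24 = 213.75 → 214.

Cast on 341 stitches; work 775 rows; border pick-up 214 stitches.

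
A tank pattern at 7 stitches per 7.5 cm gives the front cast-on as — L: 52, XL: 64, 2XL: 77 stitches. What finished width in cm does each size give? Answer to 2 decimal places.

L 55.71 cm; XL 68.57 cm; 2XL 82.50 cm.

7/7.5 = 0.933 sts per cm.
L: 52 / 0.933 = 55.714 → 55.71 cm.
XL: 64 / 0.933 = 68.571 → 68.57 cm.
2XL: 77 / 0.933 = 82.500 → 82.50 cm.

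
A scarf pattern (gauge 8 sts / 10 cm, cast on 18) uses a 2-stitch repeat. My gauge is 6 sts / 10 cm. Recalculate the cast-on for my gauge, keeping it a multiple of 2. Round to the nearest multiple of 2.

18 × 6 / 8 = 13.50.
Nearest multiple of 2: 14.

14 stitches.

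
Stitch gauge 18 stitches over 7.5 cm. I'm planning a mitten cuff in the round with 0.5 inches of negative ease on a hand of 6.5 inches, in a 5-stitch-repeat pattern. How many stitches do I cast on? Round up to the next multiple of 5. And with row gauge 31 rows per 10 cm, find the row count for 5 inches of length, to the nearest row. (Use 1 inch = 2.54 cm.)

Finished = 6.5 − 0.5 = 6 inches.
6 inches × 2.54 = 15.24 cm.
18/7.5 = 2.4 sts per cm; 15.24 × 2.4 = 36.58 sts.
Next multiple of 5 → 40.
5 inches = 12.70 cm; × 3.1 = 39.37 → 39 rows.

Cast on 40 stitches; work 39 rows.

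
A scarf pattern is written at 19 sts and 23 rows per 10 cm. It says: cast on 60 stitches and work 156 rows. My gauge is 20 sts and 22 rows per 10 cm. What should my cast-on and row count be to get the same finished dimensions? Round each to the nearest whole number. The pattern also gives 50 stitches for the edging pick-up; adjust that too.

Cast on 63 stitches; work 149 rows; edging pick-up 53 stitches.

Stitches: 60 × 20/19 = 63.16 → 63.
Rows: 156 × 22/23 = 149.22 → 149.
edging pick-up: 50 × 20/19 = 52.63 → 53.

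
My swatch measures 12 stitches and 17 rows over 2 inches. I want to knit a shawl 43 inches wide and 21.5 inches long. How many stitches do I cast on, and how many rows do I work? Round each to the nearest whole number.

Stitch gauge = 12/2 = 6 sts/in; 43 × 6 = 258.00 → 258 sts.
Row gauge = 17/2 = 8.5 rows/in; 21.5 × 8.5 = 182.75 → 183 rows.

Cast on 258 stitches and work 183 rows.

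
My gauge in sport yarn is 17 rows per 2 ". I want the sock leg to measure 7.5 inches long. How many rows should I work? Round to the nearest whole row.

17 rows / 2 in = 8.5 rows per inch.
7.5 × 8.5 = 63.75 rows.
Round to nearest → 64.

64 rows.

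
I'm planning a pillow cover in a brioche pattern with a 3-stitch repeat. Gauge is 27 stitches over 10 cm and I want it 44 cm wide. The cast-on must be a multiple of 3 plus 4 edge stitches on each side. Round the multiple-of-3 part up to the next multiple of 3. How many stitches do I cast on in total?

27 / 10 = 2.7 sts per cm.
44 × 2.7 = 118.80 sts.
Less 8 edge sts → 110.80 for the repeat.
Next multiple of 3: 111.
Add back 8 edge sts → 119.

119 stitches.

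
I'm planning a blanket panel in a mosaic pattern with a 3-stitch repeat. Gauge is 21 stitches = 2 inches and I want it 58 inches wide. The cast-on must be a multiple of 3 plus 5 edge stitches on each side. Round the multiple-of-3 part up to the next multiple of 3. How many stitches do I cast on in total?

610 stitches.

21 / 2 = 10.5 sts per inch.
58 × 10.5 = 609.00 sts.
Less 10 edge sts → 599.00 for the repeat.
Next multiple of 3: 600.
Add back 10 edge sts → 610.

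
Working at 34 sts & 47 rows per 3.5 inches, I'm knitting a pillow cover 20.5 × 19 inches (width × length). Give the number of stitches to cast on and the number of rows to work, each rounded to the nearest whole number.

Cast on 199 stitches and work 255 rows.

Stitch gauge = 34/3.5 = 9.714 sts/in; 20.5 × 9.714 = 199.14 → 199 sts.
Row gauge = 47/3.5 = 13.429 rows/in; 19 × 13.429 = 255.14 → 255 rows.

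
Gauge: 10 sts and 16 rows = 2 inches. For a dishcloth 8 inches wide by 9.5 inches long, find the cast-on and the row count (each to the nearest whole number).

Cast on 40 stitches and work 76 rows.

Stitch gauge = 10/2 = 5 sts/in; 8 × 5 = 40.00 → 40 sts.
Row gauge = 16/2 = 8 rows/in; 9.5 × 8 = 76.00 → 76 rows.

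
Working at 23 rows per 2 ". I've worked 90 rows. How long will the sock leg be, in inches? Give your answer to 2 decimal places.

7.83 inches.

23 rows / 2 inch = 11.5 rows per inch.
90 / 11.5 = 7.826 inches.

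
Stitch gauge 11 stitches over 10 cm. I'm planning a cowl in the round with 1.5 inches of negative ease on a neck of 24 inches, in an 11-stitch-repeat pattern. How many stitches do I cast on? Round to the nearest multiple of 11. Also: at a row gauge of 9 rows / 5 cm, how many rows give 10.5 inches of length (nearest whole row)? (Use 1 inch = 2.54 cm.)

Cast on 66 stitches; work 48 rows.

Finished = 24 − 1.5 = 22.5 inches.
22.5 inches × 2.54 = 57.15 cm.
11/10 = 1.1 sts per cm; 57.15 × 1.1 = 62.87 sts.
Nearest multiple of 11 → 66.
10.5 inches = 26.67 cm; × 1.8 = 48.01 → 48 rows.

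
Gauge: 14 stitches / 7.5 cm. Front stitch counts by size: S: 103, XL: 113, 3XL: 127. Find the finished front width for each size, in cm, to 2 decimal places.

14/7.5 = 1.867 sts per cm.
S: 103 / 1.867 = 55.179 → 55.18 cm.
XL: 113 / 1.867 = 60.536 → 60.54 cm.
3XL: 127 / 1.867 = 68.036 → 68.04 cm.

S 55.18 cm; XL 60.54 cm; 3XL 68.04 cm.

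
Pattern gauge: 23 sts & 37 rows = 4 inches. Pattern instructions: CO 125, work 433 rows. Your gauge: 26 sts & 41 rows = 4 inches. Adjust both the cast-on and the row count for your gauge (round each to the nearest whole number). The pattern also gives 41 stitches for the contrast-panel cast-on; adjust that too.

Stitches: 125 × 26/23 = 141.30 → 141.
Rows: 433 × 41/37 = 479.81 → 480.
contrast-panel cast-on: 41 × 26/23 = 46.35 → 46.

Cast on 141 stitches; work 480 rows; contrast-panel cast-on 46 stitches.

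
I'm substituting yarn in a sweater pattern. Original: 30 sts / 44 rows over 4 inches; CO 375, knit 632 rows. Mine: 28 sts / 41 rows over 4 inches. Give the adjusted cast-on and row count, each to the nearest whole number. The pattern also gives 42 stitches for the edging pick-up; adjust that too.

Cast on 350 stitches; work 589 rows; edging pick-up 39 stitches.

Stitches: 375 × 28/30 = 350.00 → 350.
Rows: 632 × 41/44 = 588.91 → 589.
edging pick-up: 42 × 28/30 = 39.20 → 39.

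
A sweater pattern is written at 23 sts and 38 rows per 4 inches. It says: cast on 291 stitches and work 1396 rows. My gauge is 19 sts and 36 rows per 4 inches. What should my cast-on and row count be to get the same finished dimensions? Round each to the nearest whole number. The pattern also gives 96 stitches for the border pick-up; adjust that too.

Stitches: 291 × 19/23 = 240.39 → 240.
Rows: 1396 × 36/38 = 1322.53 → 1323.
border pick-up: 96 × 19/23 = 79.30 → 79.

Cast on 240 stitches; work 1323 rows; border pick-up 79 stitches.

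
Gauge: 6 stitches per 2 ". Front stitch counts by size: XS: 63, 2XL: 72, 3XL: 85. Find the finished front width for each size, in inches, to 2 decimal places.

XS 21.00 inches; 2XL 24.00 inches; 3XL 28.33 inches.

6/2 = 3 sts per in.
XS: 63 / 3 = 21.000 → 21.00 in.
2XL: 72 / 3 = 24.000 → 24.00 in.
3XL: 85 / 3 = 28.333 → 28.33 in.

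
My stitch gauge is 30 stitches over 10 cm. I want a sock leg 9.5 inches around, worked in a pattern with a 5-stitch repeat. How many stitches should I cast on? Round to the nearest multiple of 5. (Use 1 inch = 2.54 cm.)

9.5 in = 9.5 × 2.54 = 24.13 cm.
30 / 10 = 3 sts/cm.
24.13 × 3 = 72.39 sts.
→ 70.

CO 70 sts.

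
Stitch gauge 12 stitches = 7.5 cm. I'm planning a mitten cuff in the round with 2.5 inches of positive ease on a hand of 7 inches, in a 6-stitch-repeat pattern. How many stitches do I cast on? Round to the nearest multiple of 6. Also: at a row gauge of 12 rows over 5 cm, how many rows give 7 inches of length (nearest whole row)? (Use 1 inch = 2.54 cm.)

Cast on 36 stitches; work 43 rows.

Finished = 7 + 2.5 = 9.5 inches.
9.5 inches × 2.54 = 24.13 cm.
12/7.5 = 1.6 sts per cm; 24.13 × 1.6 = 38.61 sts.
Nearest multiple of 6 → 36.
7 inches = 17.78 cm; × 2.4 = 42.67 → 43 rows.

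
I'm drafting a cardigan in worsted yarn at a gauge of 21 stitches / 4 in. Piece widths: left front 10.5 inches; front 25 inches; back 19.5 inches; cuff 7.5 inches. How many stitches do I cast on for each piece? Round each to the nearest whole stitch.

left front 55; front 131; back 102; cuff 39.

Rate = 21/4 = 5.25 sts per in.
left front: 10.5 × 5.25 = 55.12 → 55.
front: 25 × 5.25 = 131.25 → 131.
back: 19.5 × 5.25 = 102.38 → 102.
cuff: 7.5 × 5.25 = 39.38 → 39.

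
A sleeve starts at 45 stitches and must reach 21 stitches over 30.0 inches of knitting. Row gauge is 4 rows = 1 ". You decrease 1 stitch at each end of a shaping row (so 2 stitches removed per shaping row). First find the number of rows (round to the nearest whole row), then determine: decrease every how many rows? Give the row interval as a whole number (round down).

Decrease every 10th row.

Rows = 30.0 × 4 = 120.0 → 120 rows.
Stitches to remove: 24 → 12 shaping rows (at 2 st each).
120 / 12 = 10.00 → every 10 rows.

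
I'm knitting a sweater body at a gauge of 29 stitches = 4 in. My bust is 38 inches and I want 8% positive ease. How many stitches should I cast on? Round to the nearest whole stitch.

Finished = 38 × 1.08 = 41.04 in.
29 / 4 = 7.25 sts per inch.
41.04 × 7.25 = 297.54 sts.
→ 298 sts.

Cast on 298 stitches.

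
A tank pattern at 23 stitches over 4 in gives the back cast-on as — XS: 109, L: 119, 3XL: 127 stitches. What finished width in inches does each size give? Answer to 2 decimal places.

XS 18.96 inches; L 20.70 inches; 3XL 22.09 inches.

23/4 = 5.75 sts per in.
XS: 109 / 5.75 = 18.957 → 18.96 in.
L: 119 / 5.75 = 20.696 → 20.70 in.
3XL: 127 / 5.75 = 22.087 → 22.09 in.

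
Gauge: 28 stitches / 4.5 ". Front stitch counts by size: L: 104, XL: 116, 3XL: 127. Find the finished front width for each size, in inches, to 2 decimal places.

28/4.5 = 6.222 sts per in.
L: 104 / 6.222 = 16.714 → 16.71 in.
XL: 116 / 6.222 = 18.643 → 18.64 in.
3XL: 127 / 6.222 = 20.411 → 20.41 in.

L 16.71 inches; XL 18.64 inches; 3XL 20.41 inches.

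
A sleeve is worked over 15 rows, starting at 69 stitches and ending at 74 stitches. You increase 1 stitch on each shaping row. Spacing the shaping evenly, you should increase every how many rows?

Stitches to add: |74 − 69| = 5.
Shaping rows needed: 5 / 1 = 5.
15 rows / 5 = every 3 rows.

Increase every 3rd row.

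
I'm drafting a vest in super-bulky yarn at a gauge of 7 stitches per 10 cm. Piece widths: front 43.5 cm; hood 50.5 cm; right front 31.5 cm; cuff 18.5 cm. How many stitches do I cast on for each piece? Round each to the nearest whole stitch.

front 30; hood 35; right front 22; cuff 13.

Rate = 7/10 = 0.7 sts per cm.
front: 43.5 × 0.7 = 30.45 → 30.
hood: 50.5 × 0.7 = 35.35 → 35.
right front: 31.5 × 0.7 = 22.05 → 22.
cuff: 18.5 × 0.7 = 12.95 → 13.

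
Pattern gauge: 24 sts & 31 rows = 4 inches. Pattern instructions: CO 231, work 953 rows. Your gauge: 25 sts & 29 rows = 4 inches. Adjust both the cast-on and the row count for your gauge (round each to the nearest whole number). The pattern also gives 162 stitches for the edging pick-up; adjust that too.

Stitches: 231 × 25/24 = 240.62 → 241.
Rows: 953 × 29/31 = 891.52 → 892.
edging pick-up: 162 × 25/24 = 168.75 → 169.

Cast on 241 stitches; work 892 rows; edging pick-up 169 stitches.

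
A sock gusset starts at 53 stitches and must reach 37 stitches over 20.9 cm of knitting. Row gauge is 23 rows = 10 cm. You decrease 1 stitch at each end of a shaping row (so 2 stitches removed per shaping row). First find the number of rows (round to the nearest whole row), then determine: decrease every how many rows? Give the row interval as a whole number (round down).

Rows = 20.9 × 2.3 = 48.1 → 48 rows.
Stitches to remove: 16 → 8 shaping rows (at 2 st each).
48 / 8 = 6.00 → every 6 rows.

Decrease every 6th row.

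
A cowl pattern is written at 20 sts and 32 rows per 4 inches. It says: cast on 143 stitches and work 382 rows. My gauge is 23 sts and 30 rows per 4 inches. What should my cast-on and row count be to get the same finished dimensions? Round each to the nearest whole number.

Cast on 164 stitches; work 358 rows.

Stitches: 143 × 23/20 = 164.45 → 164.
Rows: 382 × 30/32 = 358.12 → 358.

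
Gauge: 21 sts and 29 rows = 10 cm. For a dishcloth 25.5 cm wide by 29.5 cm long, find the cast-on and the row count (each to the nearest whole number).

Stitch gauge = 21/10 = 2.1 sts/cm; 25.5 × 2.1 = 53.55 → 54 sts.
Row gauge = 29/10 = 2.9 rows/cm; 29.5 × 2.9 = 85.55 → 86 rows.

Cast on 54 stitches and work 86 rows.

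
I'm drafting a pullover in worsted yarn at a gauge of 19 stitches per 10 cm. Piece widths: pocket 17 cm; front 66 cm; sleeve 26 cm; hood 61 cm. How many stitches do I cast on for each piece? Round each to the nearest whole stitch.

Rate = 19/10 = 1.9 sts per cm.
pocket: 17 × 1.9 = 32.30 → 32.
front: 66 × 1.9 = 125.40 → 125.
sleeve: 26 × 1.9 = 49.40 → 49.
hood: 61 × 1.9 = 115.90 → 116.

pocket 32; front 125; sleeve 49; hood 116.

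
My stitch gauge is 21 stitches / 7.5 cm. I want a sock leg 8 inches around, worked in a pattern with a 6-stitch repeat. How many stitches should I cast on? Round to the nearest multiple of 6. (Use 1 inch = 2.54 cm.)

Cast on 54 stitches.

8 in = 8 × 2.54 = 20.32 cm.
21 / 7.5 = 2.8 sts/cm.
20.32 × 2.8 = 56.90 sts.
→ 54.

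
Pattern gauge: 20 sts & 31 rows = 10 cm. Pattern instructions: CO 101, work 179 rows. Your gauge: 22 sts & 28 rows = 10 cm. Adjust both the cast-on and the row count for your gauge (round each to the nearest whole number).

Cast on 111 stitches; work 162 rows.

Stitches: 101 × 22/20 = 111.10 → 111.
Rows: 179 × 28/31 = 161.68 → 162.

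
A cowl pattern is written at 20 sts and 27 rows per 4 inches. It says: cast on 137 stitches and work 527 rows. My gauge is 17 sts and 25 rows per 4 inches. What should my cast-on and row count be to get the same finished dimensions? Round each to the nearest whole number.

Stitches: 137 × 17/20 = 116.45 → 116.
Rows: 527 × 25/27 = 487.96 → 488.

Cast on 116 stitches; work 488 rows.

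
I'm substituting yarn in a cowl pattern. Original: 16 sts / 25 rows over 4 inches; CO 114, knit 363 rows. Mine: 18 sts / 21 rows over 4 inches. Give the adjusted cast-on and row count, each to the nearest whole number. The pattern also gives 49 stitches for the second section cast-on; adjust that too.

Cast on 128 stitches; work 305 rows; second section cast-on 55 stitches.

Stitches: 114 × 18/16 = 128.25 → 128.
Rows: 363 × 21/25 = 304.92 → 305.
second section cast-on: 49 × 18/16 = 55.12 → 55.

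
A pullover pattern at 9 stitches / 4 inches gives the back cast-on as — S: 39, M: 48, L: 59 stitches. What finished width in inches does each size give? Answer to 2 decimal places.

9/4 = 2.25 sts per in.
S: 39 / 2.25 = 17.333 → 17.33 in.
M: 48 / 2.25 = 21.333 → 21.33 in.
L: 59 / 2.25 = 26.222 → 26.22 in.

S 17.33 inches; M 21.33 inches; L 26.22 inches.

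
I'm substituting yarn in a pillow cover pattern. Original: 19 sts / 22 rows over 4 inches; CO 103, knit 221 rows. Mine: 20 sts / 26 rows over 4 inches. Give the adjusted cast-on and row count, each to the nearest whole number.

Stitches: 103 × 20/19 = 108.42 → 108.
Rows: 221 × 26/22 = 261.18 → 261.

Cast on 108 stitches; work 261 rows.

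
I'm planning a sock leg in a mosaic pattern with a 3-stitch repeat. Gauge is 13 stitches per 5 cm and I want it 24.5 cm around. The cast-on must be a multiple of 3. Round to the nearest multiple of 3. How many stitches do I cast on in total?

63 stitches.

13 / 5 = 2.6 sts per cm.
24.5 × 2.6 = 63.70 sts.
Nearest multiple of 3: 63.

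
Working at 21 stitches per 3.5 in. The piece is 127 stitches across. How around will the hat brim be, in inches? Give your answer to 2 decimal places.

21.17 inches.

21 stitches / 3.5 inch = 6 stitches per inch.
127 / 6 = 21.167 inches.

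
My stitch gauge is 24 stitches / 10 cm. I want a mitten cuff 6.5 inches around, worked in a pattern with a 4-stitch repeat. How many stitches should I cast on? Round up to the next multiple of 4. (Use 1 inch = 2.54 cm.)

CO 40 sts.

6.5 in = 6.5 × 2.54 = 16.51 cm.
24 / 10 = 2.4 sts/cm.
16.51 × 2.4 = 39.62 sts.
→ 40.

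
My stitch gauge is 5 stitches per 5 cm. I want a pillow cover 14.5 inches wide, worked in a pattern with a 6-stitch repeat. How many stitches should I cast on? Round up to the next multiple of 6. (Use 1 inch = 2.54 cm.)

14.5 in = 14.5 × 2.54 = 36.83 cm.
5 / 5 = 1 sts/cm.
36.83 × 1 = 36.83 sts.
→ 42.

CO 42 sts.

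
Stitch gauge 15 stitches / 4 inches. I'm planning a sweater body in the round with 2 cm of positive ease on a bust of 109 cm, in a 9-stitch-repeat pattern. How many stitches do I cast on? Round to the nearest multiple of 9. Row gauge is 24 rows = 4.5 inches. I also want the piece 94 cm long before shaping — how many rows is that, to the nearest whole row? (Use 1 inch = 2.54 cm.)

Finished = 109 + 2 = 111 cm.
111 cm × 1/2.54 = 43.70 inches.
15/4 = 3.75 sts per in; 43.70 × 3.75 = 163.88 sts.
Nearest multiple of 9 → 162.
94 cm = 37.01 inches; × 5.333 = 197.38 → 197 rows.

Cast on 162 stitches; work 197 rows.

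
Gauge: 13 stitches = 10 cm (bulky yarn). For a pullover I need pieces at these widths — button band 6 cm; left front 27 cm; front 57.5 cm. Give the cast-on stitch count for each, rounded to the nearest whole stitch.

Rate = 13/10 = 1.3 sts per cm.
button band: 6 × 1.3 = 7.80 → 8.
left front: 27 × 1.3 = 35.10 → 35.
front: 57.5 × 1.3 = 74.75 → 75.

button band 8; left front 35; front 75.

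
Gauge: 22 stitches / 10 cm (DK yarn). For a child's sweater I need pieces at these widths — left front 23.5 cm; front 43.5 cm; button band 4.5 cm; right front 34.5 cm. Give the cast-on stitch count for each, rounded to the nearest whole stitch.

Rate = 22/10 = 2.2 sts per cm.
left front: 23.5 × 2.2 = 51.70 → 52.
front: 43.5 × 2.2 = 95.70 → 96.
button band: 4.5 × 2.2 = 9.90 → 10.
right front: 34.5 × 2.2 = 75.90 → 76.

left front 52; front 96; button band 10; right front 76.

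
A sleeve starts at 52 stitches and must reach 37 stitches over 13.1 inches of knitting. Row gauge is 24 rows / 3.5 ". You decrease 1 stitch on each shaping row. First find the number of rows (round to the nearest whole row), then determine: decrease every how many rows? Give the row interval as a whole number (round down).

Decrease every 6th row.

Rows = 13.1 × 6.857 = 89.8 → 90 rows.
Stitches to remove: 15 → 15 shaping rows (at 1 st each).
90 / 15 = 6.00 → every 6 rows.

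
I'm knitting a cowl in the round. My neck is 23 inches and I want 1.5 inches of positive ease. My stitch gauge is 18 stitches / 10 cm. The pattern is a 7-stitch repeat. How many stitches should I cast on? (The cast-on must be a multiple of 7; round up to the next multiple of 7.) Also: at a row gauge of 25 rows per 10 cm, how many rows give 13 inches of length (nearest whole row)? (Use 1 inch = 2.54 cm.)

Finished = 23 + 1.5 = 24.5 inches.
24.5 inches × 2.54 = 62.23 cm.
18/10 = 1.8 sts per cm; 62.23 × 1.8 = 112.01 sts.
Next multiple of 7 → 119.
13 inches = 33.02 cm; × 2.5 = 82.55 → 83 rows.

Cast on 119 stitches; work 83 rows.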